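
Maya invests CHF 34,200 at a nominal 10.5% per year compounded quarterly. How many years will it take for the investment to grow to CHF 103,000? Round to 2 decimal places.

10.64 years

Periodic rate i = 0.105/4 = 0.02625.
(1+i)^n = 103000/34200 = 3.01170, so n = ln 3.01170 / ln 1.02625 = 42.5490 quarters
= 42.5490/4 years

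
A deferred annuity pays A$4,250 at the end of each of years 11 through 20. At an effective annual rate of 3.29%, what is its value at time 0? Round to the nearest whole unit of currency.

PV at t=10 (ordinary 10-year annuity): 4250 × a(10|0.0329) = 4250 × 8.405334 = 35,722.6709
Discount back 10 years: 35,722.6709 × (1+0.0329)^(−10) = 35,722.6709 × 0.723465 = 25,844.0843

A$25,844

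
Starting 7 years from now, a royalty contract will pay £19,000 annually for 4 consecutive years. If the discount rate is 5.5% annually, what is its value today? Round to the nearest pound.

£48,300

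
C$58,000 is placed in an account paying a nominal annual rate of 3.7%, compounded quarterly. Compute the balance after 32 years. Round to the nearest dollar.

C$188,482

i = 0.037/4 = 0.00925 per quarter; n = 32·4 = 128.
58,000 × (1+0.00925)^128 = 58,000 × 3.249683 = 188,481.6296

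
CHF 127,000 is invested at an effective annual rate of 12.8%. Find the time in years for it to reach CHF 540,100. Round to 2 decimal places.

n = ln(540100/127000) / ln(1+0.128) = ln(4.25276) / 0.120446 = 12.0184 years

12.02 years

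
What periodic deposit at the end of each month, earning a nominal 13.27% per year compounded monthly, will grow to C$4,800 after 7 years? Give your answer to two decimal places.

With 12 periods per year: i = 0.0110583, n = 84.
FV-annuity factor = 137.348694; PMT = 4800 / 137.348694 = 34.9475

C$34.95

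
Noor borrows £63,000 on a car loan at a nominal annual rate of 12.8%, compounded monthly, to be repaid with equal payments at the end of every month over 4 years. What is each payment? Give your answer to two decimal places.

£1,683.89

With 12 periods per year: i = 0.0106667, n = 48.
Annuity-PV factor = 37.413476; PMT = 63000 / 37.413476 = 1,683.8852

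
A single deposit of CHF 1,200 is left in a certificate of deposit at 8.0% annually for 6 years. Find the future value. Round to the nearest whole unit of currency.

CHF 1,904

FV = 1,200 × (1 + 0.08)^6 = 1,904.2492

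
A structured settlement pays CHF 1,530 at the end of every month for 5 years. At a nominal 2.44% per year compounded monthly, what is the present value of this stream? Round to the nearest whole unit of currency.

CHF 86,339

With 12 periods per year: i = 0.00203333, n = 60.
PV = PMT · [1 − (1+i)^(−n)] / i = 1530 · 56.430485 = 86,338.6415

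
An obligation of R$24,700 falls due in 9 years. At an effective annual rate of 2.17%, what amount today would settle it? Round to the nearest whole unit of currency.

R$20,360

PV = 24,700 / (1 + 0.0217)^9 = 24,700 / 1.213139 = 20,360.4050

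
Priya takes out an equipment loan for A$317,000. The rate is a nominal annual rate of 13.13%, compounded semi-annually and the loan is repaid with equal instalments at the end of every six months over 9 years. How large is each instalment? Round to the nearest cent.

i = 0.1313/2 = 0.06565 per half-year; n = 9·2 = 18.
Annuity-PV factor = 10.382729; PMT = 317000 / 10.382729 = 30,531.4725

A$30,531.47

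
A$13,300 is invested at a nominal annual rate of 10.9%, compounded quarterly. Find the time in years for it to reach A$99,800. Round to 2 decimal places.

Periodic rate i = 0.109/4 = 0.02725.
(1+i)^n = 99800/13300 = 7.50376, so n = ln 7.50376 / ln 1.02725 = 74.9630 quarters
= 74.9630/4 years

18.74 years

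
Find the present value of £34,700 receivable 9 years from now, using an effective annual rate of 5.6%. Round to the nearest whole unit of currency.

PV = FV·(1+i)^(−n) = 34,700 × 0.612385 = 21,249.7689

£21,250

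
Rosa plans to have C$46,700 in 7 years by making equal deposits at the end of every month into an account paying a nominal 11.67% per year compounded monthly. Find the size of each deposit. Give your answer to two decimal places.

Periodic rate i = 0.1167/12 = 0.009725; n = 7 × 12 = 84 periods.
PMT = 46700 / ( [(1+0.009725)^84 − 1] / 0.009725 ) = 46700 / 129.003265 = 362.0063

C$362.01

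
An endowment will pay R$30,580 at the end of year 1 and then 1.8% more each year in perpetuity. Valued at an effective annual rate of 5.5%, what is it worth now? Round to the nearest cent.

PV = D₁/(r − g) = 30580/(0.055 − 0.018) = 826,486.4865

R$826,486.49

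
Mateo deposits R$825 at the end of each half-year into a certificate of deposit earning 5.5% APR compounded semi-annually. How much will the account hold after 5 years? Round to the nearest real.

Periodic rate i = 0.055/2 = 0.0275; n = 5 × 2 = 10 periods.
FV = 825 × [(1+0.0275)^10 − 1] / 0.0275 = 825 × 11.332765 = 9,349.5310

R$9,350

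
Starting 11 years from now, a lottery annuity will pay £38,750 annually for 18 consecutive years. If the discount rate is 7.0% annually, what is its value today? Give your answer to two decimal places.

Value one period before first payment (t=10): 38750 × [1 − (1+0.07)^(−18)] / 0.07 = 38750 × 10.059087 = 389,789.6178
PV₀ = 389,789.6178 / (1+0.07)^10 = 389,789.6178 / 1.967151 = 198,149.2763

£198,149.28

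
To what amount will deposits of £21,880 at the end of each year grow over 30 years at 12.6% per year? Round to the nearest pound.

FV = 21880 × [(1+0.126)^30 − 1] / 0.126 = 21880 × 271.177203 = 5,933,357.1936

£5,933,357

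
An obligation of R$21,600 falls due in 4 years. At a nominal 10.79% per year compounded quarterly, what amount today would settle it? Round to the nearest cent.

R$14,108.99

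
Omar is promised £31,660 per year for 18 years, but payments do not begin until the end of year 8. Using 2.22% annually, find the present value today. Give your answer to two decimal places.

Value one period before first payment (t=7): 31660 × [1 − (1+0.0222)^(−18)] / 0.0222 = 31660 × 14.706046 = 465,593.4205
PV₀ = 465,593.4205 / (1+0.0222)^7 = 465,593.4205 / 1.166141 = 399,259.9042

£399,259.90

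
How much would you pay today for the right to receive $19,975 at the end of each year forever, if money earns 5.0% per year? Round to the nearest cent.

PV = C/r = 19975/0.05 = 399,500.0000

$399,500.00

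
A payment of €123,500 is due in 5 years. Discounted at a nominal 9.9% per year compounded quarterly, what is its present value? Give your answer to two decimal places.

With 4 periods per year: i = 0.02475, n = 20.
PV = 123,500 / (1 + 0.02475)^20 = 123,500 / 1.630642 = 75,737.0557

€75,737.06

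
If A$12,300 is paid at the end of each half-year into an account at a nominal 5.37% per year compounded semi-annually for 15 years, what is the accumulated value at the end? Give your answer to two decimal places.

A$556,210.23

Periodic rate i = 0.0537/2 = 0.02685; n = 15 × 2 = 30 periods.
Accumulation factor s(30|0.02685) = 45.220344; FV = 12300 × 45.220344 = 556,210.2296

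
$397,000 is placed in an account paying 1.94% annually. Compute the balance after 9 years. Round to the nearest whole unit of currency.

$471,946

FV = 397,000 × (1 + 0.0194)^9 = 471,945.8484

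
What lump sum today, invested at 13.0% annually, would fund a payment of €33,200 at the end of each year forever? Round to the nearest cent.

€255,384.62

PV = C/r = 33200/0.13 = 255,384.6154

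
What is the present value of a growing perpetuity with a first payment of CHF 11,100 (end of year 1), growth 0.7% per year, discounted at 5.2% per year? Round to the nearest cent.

CHF 246,666.67

PV = D₁/(r − g) = 11100/(0.052 − 0.007) = 246,666.6667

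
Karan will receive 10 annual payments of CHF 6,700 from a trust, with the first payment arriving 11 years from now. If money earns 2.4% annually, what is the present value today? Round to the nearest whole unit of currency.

CHF 46,498

Value one period before first payment (t=10): 6700 × [1 − (1+0.024)^(−10)] / 0.024 = 6700 × 8.797462 = 58,942.9973
Discount back 10 years: 58,942.9973 × (1+0.024)^(−10) = 58,942.9973 × 0.788861 = 46,497.8262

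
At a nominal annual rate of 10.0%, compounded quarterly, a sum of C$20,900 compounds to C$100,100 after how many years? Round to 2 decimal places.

Periodic rate i = 0.1/4 = 0.025.
n = ln(100100/20900) / ln(1+0.025) = ln(4.78947) / 0.024693 = 63.4368 quarters
= 63.4368/4 years

15.86 years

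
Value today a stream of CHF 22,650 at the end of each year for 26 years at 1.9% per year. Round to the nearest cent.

PV = PMT · [1 − (1+i)^(−n)] / i = 22650 · 20.367623 = 461,326.6629

CHF 461,326.66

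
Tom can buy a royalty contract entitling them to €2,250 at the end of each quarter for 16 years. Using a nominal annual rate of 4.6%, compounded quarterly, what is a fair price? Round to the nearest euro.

€101,535

i = 0.046/4 = 0.0115 per quarter; n = 16·4 = 64.
PV = 2250 × [1 − (1+0.0115)^(−64)] / 0.0115 = 2250 × 45.126761 = 101,535.2113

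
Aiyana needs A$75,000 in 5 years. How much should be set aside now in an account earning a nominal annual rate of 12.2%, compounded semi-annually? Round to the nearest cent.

A$41,486.56

Periodic rate i = 0.122/2 = 0.061; n = 5 × 2 = 10 periods.
PV = 75,000 / (1 + 0.061)^10 = 75,000 / 1.807814 = 41,486.5599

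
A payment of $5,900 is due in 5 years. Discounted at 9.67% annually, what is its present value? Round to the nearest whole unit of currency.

$3,719

Discount factor = (1+0.0967)^(−5) = 0.630320; PV = 5,900 × 0.630320 = 3,718.8854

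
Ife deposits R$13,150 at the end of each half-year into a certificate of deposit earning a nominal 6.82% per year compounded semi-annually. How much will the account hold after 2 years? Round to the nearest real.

R$55,352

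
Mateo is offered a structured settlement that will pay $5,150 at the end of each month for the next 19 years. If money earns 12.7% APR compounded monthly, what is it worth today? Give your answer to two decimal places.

$442,483.68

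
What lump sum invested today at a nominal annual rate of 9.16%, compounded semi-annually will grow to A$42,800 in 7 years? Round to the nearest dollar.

i = 0.0916/2 = 0.0458 per half-year; n = 7·2 = 14.
Discount factor = (1+0.0458)^(−14) = 0.534219; PV = 42,800 × 0.534219 = 22,864.5598

A$22,865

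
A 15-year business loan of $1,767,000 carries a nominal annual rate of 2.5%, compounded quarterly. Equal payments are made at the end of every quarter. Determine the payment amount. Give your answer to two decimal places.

i = 0.025/4 = 0.00625 per quarter; n = 15·4 = 60.
Annuity-PV factor = 49.905308; PMT = 1.767e+06 / 49.905308 = 35,407.0552

$35,407.06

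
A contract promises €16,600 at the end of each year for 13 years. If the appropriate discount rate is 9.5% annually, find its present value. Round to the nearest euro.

PV = PMT · [1 − (1+i)^(−n)] / i = 16600 · 7.291178 = 121,033.5470

€121,034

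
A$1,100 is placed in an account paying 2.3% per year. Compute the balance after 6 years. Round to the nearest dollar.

A$1,261

FV = 1,100 × (1 + 0.023)^6 = 1,260.8008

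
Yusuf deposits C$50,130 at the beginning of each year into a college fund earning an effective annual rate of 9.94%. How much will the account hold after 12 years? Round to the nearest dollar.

FV = PMT · [(1+i)^n − 1] / i × (1+i) = 50130 · 23.425266 = 1,174,308.5786
Payments are at the start of each period, so multiply by (1+i).

C$1,174,309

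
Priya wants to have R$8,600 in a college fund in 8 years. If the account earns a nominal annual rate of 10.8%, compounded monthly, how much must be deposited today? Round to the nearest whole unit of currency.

Periodic rate i = 0.108/12 = 0.009; n = 8 × 12 = 96 periods.
Discount factor = (1+0.009)^(−96) = 0.423105; PV = 8,600 × 0.423105 = 3,638.7020

R$3,639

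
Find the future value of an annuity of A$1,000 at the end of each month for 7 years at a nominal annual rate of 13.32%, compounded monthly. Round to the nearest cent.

A$137,620.01

Periodic rate i = 0.1332/12 = 0.0111; n = 7 × 12 = 84 periods.
FV = PMT · [(1+i)^n − 1] / i = 1000 · 137.620010 = 137,620.0098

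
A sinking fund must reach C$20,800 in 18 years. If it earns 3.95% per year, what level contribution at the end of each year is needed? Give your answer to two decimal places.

C$814.79

PMT = 20800 / ( [(1+0.0395)^18 − 1] / 0.0395 ) = 20800 / 25.528022 = 814.7909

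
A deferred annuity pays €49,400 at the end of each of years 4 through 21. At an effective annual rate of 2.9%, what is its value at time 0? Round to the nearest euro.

PV at t=3 (ordinary 18-year annuity): 49400 × a(18|0.029) = 49400 × 13.870515 = 685,203.4655
Discount back 3 years: 685,203.4655 × (1+0.029)^(−3) = 685,203.4655 × 0.917812 = 628,888.1718

€628,888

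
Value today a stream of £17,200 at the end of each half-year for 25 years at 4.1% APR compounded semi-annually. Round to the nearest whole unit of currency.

£534,849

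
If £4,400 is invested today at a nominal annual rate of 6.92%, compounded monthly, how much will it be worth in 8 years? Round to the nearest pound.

£7,642

i = 0.0692/12 = 0.00576667 per month; n = 8·12 = 96.
FV = PV·(1+i)^n = 4,400 × 1.736740 = 7,641.6568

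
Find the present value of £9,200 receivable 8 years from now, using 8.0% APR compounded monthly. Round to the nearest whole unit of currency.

With 12 periods per year: i = 0.00666667, n = 96.
PV = 9,200 / (1 + 0.00666667)^96 = 9,200 / 1.892457 = 4,861.4045

£4,861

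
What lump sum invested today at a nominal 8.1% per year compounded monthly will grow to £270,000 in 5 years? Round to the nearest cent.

£180,328.96

With 12 periods per year: i = 0.00675, n = 60.
PV = 270,000 / (1 + 0.00675)^60 = 270,000 / 1.497264 = 180,328.9556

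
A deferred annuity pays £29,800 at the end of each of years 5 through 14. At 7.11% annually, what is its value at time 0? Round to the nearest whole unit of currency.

£158,216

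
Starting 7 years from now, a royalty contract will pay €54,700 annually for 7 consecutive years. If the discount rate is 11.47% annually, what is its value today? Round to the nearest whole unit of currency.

€132,342

Value one period before first payment (t=6): 54700 × [1 − (1+0.1147)^(−7)] / 0.1147 = 54700 × 4.641491 = 253,889.5565
PV₀ = 253,889.5565 / (1+0.1147)^6 = 253,889.5565 / 1.918439 = 132,341.7369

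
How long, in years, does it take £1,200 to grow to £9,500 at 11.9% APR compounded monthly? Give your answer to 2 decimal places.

Periodic rate i = 0.119/12 = 0.00991667.
n = ln(9500/1200) / ln(1+0.00991667) = ln(7.91667) / 0.009868 = 209.6684 months
= 209.6684/12 years

17.47 years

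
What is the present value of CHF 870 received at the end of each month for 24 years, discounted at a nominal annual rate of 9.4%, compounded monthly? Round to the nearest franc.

CHF 99,325

With 12 periods per year: i = 0.00783333, n = 288.
PV = 870 × [1 − (1+0.00783333)^(−288)] / 0.00783333 = 870 × 114.166760 = 99,325.0813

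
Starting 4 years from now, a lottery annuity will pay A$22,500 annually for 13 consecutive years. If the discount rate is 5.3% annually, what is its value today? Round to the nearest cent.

A$177,795.05

Value one period before first payment (t=3): 22500 × [1 − (1+0.053)^(−13)] / 0.053 = 22500 × 9.226187 = 207,589.2074
Discount back 3 years: 207,589.2074 × (1+0.053)^(−3) = 207,589.2074 × 0.856475 = 177,795.0465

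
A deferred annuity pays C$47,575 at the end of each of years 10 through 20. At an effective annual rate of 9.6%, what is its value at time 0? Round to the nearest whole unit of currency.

PV at t=9 (ordinary 11-year annuity): 47575 × a(11|0.096) = 47575 × 6.616412 = 314,775.8132
PV₀ = 314,775.8132 / (1+0.096)^9 = 314,775.8132 / 2.281891 = 137,945.1283

C$137,945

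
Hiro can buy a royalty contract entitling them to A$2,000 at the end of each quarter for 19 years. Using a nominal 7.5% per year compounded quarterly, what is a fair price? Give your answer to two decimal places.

A$80,671.69

i = 0.075/4 = 0.01875 per quarter; n = 19·4 = 76.
PV = PMT · [1 − (1+i)^(−n)] / i = 2000 · 40.335844 = 80,671.6877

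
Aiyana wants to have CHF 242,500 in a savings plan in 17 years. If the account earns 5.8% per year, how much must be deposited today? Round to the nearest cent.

CHF 92,994.10

PV = 242,500 / (1 + 0.058)^17 = 242,500 / 2.607692 = 92,994.0992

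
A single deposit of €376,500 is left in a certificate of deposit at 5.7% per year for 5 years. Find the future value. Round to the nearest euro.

FV = 376,500 × (1 + 0.057)^5 = 496,752.3349

€496,752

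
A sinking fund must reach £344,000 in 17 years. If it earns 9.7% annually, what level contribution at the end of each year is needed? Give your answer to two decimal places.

£8,723.27

PMT = 344000 / ( [(1+0.097)^17 − 1] / 0.097 ) = 344000 / 39.434748 = 8,723.2712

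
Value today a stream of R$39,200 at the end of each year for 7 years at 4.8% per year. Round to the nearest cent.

R$228,479.08

PV = PMT · [1 − (1+i)^(−n)] / i = 39200 · 5.828548 = 228,479.0849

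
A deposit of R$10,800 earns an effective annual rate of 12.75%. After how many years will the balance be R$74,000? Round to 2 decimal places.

16.04 years

(1+i)^n = 74000/10800 = 6.85185, so n = ln 6.85185 / ln 1.1275 = 16.0373 years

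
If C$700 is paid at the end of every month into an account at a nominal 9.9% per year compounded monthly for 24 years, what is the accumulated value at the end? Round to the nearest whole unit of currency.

With 12 periods per year: i = 0.00825, n = 288.
Accumulation factor s(288|0.00825) = 1170.591469; FV = 700 × 1170.591469 = 819,414.0283

C$819,414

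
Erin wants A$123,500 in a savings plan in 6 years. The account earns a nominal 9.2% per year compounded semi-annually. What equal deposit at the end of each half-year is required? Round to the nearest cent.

A$7,940.36

i = 0.092/2 = 0.046 per half-year; n = 6·2 = 12.
FV-annuity factor = 15.553445; PMT = 123500 / 15.553445 = 7,940.3628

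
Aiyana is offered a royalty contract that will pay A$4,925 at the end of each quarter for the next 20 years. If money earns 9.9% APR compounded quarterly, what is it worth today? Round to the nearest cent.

A$170,845.18

Periodic rate i = 0.099/4 = 0.02475; n = 20 × 4 = 80 periods.
PV = PMT · [1 − (1+i)^(−n)] / i = 4925 · 34.689377 = 170,845.1829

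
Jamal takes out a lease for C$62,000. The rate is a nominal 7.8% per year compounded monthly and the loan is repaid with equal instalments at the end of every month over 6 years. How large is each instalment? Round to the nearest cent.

With 12 periods per year: i = 0.0065, n = 72.
PMT = 62000 / ( [1 − (1+0.0065)^(−72)] / 0.0065 ) = 62000 / 57.353436 = 1,081.0163

C$1,081.02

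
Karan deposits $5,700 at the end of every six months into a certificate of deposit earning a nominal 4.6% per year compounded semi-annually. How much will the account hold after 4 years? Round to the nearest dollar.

$49,445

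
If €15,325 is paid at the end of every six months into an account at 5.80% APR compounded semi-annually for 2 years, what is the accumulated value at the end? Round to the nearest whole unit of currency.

Periodic rate i = 0.058/2 = 0.029; n = 2 × 2 = 4 periods.
Accumulation factor s(4|0.029) = 4.177388; FV = 15325 × 4.177388 = 64,018.4771

€64,018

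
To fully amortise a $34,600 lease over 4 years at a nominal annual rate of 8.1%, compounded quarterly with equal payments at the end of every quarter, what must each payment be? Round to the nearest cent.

$2,553.34

i = 0.081/4 = 0.02025 per quarter; n = 4·4 = 16.
Annuity-PV factor = 13.550859; PMT = 34600 / 13.550859 = 2,553.3437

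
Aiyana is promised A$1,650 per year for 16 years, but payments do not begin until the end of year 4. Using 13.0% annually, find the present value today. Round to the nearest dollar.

PV at t=3 (ordinary 16-year annuity): 1650 × a(16|0.13) = 1650 × 6.603875 = 10,896.3939
Discount back 3 years: 10,896.3939 × (1+0.13)^(−3) = 10,896.3939 × 0.693050 = 7,551.7475

A$7,552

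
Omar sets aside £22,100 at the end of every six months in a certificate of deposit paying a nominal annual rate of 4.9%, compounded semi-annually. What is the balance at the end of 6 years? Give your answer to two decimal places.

i = 0.049/2 = 0.0245 per half-year; n = 6·2 = 12.
Accumulation factor s(12|0.0245) = 13.756628; FV = 22100 × 13.756628 = 304,021.4837

£304,021.48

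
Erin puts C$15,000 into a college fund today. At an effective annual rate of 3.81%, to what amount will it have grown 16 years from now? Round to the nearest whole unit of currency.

C$27,285

FV = PV·(1+i)^n = 15,000 × 1.818976 = 27,284.6455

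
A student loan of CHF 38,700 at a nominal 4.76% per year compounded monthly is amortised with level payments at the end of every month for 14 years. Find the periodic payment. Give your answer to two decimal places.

Periodic rate i = 0.0476/12 = 0.00396667; n = 14 × 12 = 168 periods.
PMT = 38700 / ( [1 − (1+0.00396667)^(−168)] / 0.00396667 ) = 38700 / 122.462656 = 316.0147

CHF 316.01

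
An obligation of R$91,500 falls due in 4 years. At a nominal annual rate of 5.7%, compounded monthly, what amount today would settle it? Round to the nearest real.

i = 0.057/12 = 0.00475 per month; n = 4·12 = 48.
Discount factor = (1+0.00475)^(−48) = 0.796554; PV = 91,500 × 0.796554 = 72,884.7017

R$72,885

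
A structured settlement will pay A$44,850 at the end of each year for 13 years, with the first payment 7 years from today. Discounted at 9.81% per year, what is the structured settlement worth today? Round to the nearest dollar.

Value one period before first payment (t=6): 44850 × [1 − (1+0.0981)^(−13)] / 0.0981 = 44850 × 7.173823 = 321,745.9503
Discount back 6 years: 321,745.9503 × (1+0.0981)^(−6) = 321,745.9503 × 0.570359 = 183,510.8471

A$183,511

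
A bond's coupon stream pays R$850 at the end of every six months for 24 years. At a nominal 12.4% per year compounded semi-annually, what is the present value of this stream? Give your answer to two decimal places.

R$12,945.75

Periodic rate i = 0.124/2 = 0.062; n = 24 × 2 = 48 periods.
Annuity factor a(48|0.062) = 15.230298; PV = 850 × 15.230298 = 12,945.7529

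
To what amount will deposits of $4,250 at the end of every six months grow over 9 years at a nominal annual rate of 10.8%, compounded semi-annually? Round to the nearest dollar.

With 2 periods per year: i = 0.054, n = 18.
Accumulation factor s(18|0.054) = 29.205525; FV = 4250 × 29.205525 = 124,123.4826

$124,123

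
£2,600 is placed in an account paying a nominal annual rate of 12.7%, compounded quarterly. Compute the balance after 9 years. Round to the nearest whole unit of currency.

i = 0.127/4 = 0.03175 per quarter; n = 9·4 = 36.
2,600 × (1+0.03175)^36 = 2,600 × 3.080925 = 8,010.4062

£8,010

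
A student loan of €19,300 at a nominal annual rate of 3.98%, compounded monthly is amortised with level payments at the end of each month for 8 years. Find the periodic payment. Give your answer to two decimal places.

i = 0.0398/12 = 0.00331667 per month; n = 8·12 = 96.
Annuity-PV factor = 82.101983; PMT = 19300 / 82.101983 = 235.0735

€235.07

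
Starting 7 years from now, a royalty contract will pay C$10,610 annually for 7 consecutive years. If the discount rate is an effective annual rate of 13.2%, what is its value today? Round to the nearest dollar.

C$22,162

Value one period before first payment (t=6): 10610 × [1 − (1+0.132)^(−7)] / 0.132 = 10610 × 4.395216 = 46,633.2415
Discount back 6 years: 46,633.2415 × (1+0.132)^(−6) = 46,633.2415 × 0.475249 = 22,162.4130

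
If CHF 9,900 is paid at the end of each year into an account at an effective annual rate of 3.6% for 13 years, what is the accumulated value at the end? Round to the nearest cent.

CHF 160,521.41

FV = 9900 × [(1+0.036)^13 − 1] / 0.036 = 9900 × 16.214284 = 160,521.4146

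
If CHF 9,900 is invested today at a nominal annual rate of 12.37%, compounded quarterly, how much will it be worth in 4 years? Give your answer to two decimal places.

CHF 16,116.41

With 4 periods per year: i = 0.030925, n = 16.
9,900 × (1+0.030925)^16 = 9,900 × 1.627920 = 16,116.4111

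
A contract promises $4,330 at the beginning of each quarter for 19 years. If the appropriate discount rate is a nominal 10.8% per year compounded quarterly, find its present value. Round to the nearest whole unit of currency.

$142,956

Periodic rate i = 0.108/4 = 0.027; n = 19 × 4 = 76 periods.
PV = PMT · [1 − (1+i)^(−n)] / i × (1+i) = 4330 · 33.015312 = 142,956.2991
(annuity-due: payments at period start, so ×(1+i).)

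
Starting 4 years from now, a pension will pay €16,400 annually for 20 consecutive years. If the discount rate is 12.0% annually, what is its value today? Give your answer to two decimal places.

PV at t=3 (ordinary 20-year annuity): 16400 × a(20|0.12) = 16400 × 7.469444 = 122,498.8754
Discount back 3 years: 122,498.8754 × (1+0.12)^(−3) = 122,498.8754 × 0.711780 = 87,192.2799

€87,192.28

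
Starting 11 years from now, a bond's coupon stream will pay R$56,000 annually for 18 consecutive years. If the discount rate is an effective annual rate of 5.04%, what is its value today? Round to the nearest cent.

R$399,102.02

Value one period before first payment (t=10): 56000 × [1 − (1+0.0504)^(−18)] / 0.0504 = 56000 × 11.653142 = 652,575.9378
Discount back 10 years: 652,575.9378 × (1+0.0504)^(−10) = 652,575.9378 × 0.611579 = 399,102.0195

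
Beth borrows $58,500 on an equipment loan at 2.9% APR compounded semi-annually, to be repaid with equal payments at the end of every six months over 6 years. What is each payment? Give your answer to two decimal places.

Periodic rate i = 0.029/2 = 0.0145; n = 6 × 2 = 12 periods.
Annuity-PV factor = 10.941555; PMT = 58500 / 10.941555 = 5,346.5892

$5,346.59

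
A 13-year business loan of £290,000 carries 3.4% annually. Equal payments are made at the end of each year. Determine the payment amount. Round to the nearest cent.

PMT = 290000 / ( [1 − (1+0.034)^(−13)] / 0.034 ) = 290000 / 10.367944 = 27,970.8295

£27,970.83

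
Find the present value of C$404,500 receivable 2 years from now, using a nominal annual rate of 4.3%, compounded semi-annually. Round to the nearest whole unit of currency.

C$371,505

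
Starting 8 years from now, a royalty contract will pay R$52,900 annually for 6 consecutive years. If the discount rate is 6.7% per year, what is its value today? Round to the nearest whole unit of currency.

R$161,637

Value one period before first payment (t=7): 52900 × [1 − (1+0.067)^(−6)] / 0.067 = 52900 × 4.811007 = 254,502.2580
Discount back 7 years: 254,502.2580 × (1+0.067)^(−7) = 254,502.2580 × 0.635110 = 161,636.9712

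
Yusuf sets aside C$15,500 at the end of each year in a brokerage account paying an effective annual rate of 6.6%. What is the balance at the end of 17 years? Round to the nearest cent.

Accumulation factor s(17|0.066) = 29.756984; FV = 15500 × 29.756984 = 461,233.2569

C$461,233.26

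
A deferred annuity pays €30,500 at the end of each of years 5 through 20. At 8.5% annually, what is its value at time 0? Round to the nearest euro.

€188,726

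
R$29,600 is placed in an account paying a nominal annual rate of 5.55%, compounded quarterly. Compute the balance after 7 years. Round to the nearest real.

R$43,537

Periodic rate i = 0.0555/4 = 0.013875; n = 7 × 4 = 28 periods.
29,600 × (1+0.013875)^28 = 29,600 × 1.470834 = 43,536.6807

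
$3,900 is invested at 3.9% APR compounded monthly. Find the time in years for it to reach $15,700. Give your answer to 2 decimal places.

35.77 years

Periodic rate i = 0.039/12 = 0.00325.
(1+i)^n = 15700/3900 = 4.02564, so n = ln 4.02564 / ln 1.00325 = 429.2142 months
= 429.2142/12 years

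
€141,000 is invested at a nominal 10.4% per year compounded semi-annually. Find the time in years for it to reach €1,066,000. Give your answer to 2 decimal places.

19.95 years

Periodic rate i = 0.104/2 = 0.052.
(1+i)^n = 1.066e+06/141000 = 7.56028, so n = ln 7.56028 / ln 1.052 = 39.9050 half-years
= 39.9050/2 years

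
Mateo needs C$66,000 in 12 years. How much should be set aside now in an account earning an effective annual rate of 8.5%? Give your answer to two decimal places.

C$24,796.31

Discount factor = (1+0.085)^(−12) = 0.375702; PV = 66,000 × 0.375702 = 24,796.3111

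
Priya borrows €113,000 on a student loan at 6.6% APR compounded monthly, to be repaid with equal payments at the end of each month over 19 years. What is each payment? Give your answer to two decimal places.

Periodic rate i = 0.066/12 = 0.0055; n = 19 × 12 = 228 periods.
Annuity-PV factor = 129.755777; PMT = 113000 / 129.755777 = 870.8668

€870.87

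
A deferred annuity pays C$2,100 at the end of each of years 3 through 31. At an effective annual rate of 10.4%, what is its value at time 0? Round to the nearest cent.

C$15,627.11

Value one period before first payment (t=2): 2100 × [1 − (1+0.104)^(−29)] / 0.104 = 2100 × 9.069798 = 19,046.5763
PV₀ = 19,046.5763 / (1+0.104)^2 = 19,046.5763 / 1.218816 = 15,627.1137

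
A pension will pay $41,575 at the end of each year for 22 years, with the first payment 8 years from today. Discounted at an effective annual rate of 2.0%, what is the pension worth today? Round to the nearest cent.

PV at t=7 (ordinary 22-year annuity): 41575 × a(22|0.02) = 41575 × 17.658048 = 734,133.3538
PV₀ = 734,133.3538 / (1+0.02)^7 = 734,133.3538 / 1.148686 = 639,107.2636

$639,107.26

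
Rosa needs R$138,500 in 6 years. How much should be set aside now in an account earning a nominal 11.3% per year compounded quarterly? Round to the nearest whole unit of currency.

R$70,971

With 4 periods per year: i = 0.02825, n = 24.
PV = FV·(1+i)^(−n) = 138,500 × 0.512426 = 70,970.9367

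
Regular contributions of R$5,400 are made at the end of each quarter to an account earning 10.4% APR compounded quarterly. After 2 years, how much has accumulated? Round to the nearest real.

Periodic rate i = 0.104/4 = 0.026; n = 2 × 4 = 8 periods.
Accumulation factor s(8|0.026) = 8.767112; FV = 5400 × 8.767112 = 47,342.4061

R$47,342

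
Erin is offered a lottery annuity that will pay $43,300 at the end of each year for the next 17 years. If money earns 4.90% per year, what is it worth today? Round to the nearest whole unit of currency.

$491,834

PV = 43300 × [1 − (1+0.049)^(−17)] / 0.049 = 43300 × 11.358746 = 491,833.6956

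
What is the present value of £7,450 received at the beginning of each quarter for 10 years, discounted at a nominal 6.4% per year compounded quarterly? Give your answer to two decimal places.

£222,359.21

i = 0.064/4 = 0.016 per quarter; n = 10·4 = 40.
Annuity factor a(40|0.016) × (1+i) = 29.846874; PV = 7450 × 29.846874 = 222,359.2137
Payments are at the start of each period, so multiply by (1+i).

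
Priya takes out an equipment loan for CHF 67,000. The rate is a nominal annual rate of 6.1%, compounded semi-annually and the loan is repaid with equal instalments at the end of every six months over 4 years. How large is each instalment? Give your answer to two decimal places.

Periodic rate i = 0.061/2 = 0.0305; n = 4 × 2 = 8 periods.
PMT = 67000 / ( [1 − (1+0.0305)^(−8)] / 0.0305 ) = 67000 / 7.004910 = 9,564.7200

CHF 9,564.72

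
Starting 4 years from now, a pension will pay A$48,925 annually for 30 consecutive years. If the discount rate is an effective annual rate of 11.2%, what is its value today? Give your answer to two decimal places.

A$304,538.42

PV at t=3 (ordinary 30-year annuity): 48925 × a(30|0.112) = 48925 × 8.559051 = 418,751.5740
PV₀ = 418,751.5740 / (1+0.112)^3 = 418,751.5740 / 1.375037 = 304,538.4204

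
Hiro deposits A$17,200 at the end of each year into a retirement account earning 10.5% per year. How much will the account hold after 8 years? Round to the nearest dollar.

FV = PMT · [(1+i)^n − 1] / i = 17200 · 11.645609 = 200,304.4715

A$200,304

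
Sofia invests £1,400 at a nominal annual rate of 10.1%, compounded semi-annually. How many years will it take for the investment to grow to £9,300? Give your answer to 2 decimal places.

19.22 years

Periodic rate i = 0.101/2 = 0.0505.
n = ln(9300/1400) / ln(1+0.0505) = ln(6.64286) / 0.049266 = 38.4349 half-years
= 38.4349/2 years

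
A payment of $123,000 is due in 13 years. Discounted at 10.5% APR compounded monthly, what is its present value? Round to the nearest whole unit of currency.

With 12 periods per year: i = 0.00875, n = 156.
Discount factor = (1+0.00875)^(−156) = 0.256901; PV = 123,000 × 0.256901 = 31,598.8782

$31,599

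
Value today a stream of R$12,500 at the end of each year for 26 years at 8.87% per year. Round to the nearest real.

R$125,459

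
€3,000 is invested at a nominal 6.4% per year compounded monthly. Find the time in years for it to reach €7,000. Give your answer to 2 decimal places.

Periodic rate i = 0.064/12 = 0.00533333.
(1+i)^n = 7000/3000 = 2.33333, so n = ln 2.33333 / ln 1.00533 = 159.2916 months
= 159.2916/12 years

13.27 years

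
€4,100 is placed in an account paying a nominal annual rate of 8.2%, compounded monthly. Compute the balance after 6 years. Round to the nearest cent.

€6,694.68

With 12 periods per year: i = 0.00683333, n = 72.
FV = 4,100 × (1 + 0.00683333)^72 = 6,694.6828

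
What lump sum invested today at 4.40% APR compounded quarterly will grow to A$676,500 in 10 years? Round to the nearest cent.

With 4 periods per year: i = 0.011, n = 40.
Discount factor = (1+0.011)^(−40) = 0.645586; PV = 676,500 × 0.645586 = 436,738.5997

A$436,738.60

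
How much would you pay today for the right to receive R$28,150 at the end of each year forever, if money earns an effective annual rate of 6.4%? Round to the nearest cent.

R$439,843.75

PV = PMT / i = 28150 / 0.064 = 439,843.7500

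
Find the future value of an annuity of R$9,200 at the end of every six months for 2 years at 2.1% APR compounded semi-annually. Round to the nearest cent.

R$37,383.67

Periodic rate i = 0.021/2 = 0.0105; n = 2 × 2 = 4 periods.
Accumulation factor s(4|0.0105) = 4.063442; FV = 9200 × 4.063442 = 37,383.6679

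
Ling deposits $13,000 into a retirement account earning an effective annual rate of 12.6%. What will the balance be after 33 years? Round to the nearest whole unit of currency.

$652,695

FV = PV·(1+i)^n = 13,000 × 50.207302 = 652,694.9302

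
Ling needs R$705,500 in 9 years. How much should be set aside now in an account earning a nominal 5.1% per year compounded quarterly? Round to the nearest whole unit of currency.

R$447,112

i = 0.051/4 = 0.01275 per quarter; n = 9·4 = 36.
PV = FV·(1+i)^(−n) = 705,500 × 0.633751 = 447,111.6142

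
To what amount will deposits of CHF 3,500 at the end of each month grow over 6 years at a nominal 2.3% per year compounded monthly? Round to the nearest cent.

CHF 269,939.36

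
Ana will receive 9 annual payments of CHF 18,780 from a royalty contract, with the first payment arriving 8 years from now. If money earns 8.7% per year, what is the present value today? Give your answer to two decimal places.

PV at t=7 (ordinary 9-year annuity): 18780 × a(9|0.087) = 18780 × 6.069064 = 113,977.0247
Discount back 7 years: 113,977.0247 × (1+0.087)^(−7) = 113,977.0247 × 0.557690 = 63,563.8958

CHF 63,563.90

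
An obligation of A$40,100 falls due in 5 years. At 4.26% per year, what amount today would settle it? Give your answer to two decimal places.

PV = FV·(1+i)^(−n) = 40,100 × 0.811730 = 32,550.3580

A$32,550.36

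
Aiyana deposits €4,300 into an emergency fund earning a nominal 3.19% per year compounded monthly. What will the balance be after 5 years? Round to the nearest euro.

€5,043

With 12 periods per year: i = 0.00265833, n = 60.
4,300 × (1+0.00265833)^60 = 4,300 × 1.172676 = 5,042.5071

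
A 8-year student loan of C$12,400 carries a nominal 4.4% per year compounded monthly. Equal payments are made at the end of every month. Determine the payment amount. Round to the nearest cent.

C$153.47

With 12 periods per year: i = 0.00366667, n = 96.
Annuity-PV factor = 80.800088; PMT = 12400 / 80.800088 = 153.4652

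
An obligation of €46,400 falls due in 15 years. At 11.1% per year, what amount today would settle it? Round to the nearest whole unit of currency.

€9,568

PV = FV·(1+i)^(−n) = 46,400 × 0.206200 = 9,567.6900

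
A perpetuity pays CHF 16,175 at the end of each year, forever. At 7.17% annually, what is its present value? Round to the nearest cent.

CHF 225,592.75

PV = PMT / i = 16175 / 0.0717 = 225,592.7476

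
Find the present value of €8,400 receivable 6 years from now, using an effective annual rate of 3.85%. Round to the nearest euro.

€6,696

PV = 8,400 / (1 + 0.0385)^6 = 8,400 / 1.254409 = 6,696.3829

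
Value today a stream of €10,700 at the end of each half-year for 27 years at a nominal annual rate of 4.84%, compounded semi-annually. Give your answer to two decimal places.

i = 0.0484/2 = 0.0242 per half-year; n = 27·2 = 54.
PV = 10700 × [1 − (1+0.0242)^(−54)] / 0.0242 = 10700 × 29.961565 = 320,588.7437

€320,588.74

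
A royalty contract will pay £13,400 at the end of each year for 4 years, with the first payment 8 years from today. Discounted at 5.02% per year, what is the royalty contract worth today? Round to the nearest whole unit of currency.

£33,708

Value one period before first payment (t=7): 13400 × [1 − (1+0.0502)^(−4)] / 0.0502 = 13400 × 3.544304 = 47,493.6701
Discount back 7 years: 47,493.6701 × (1+0.0502)^(−7) = 47,493.6701 × 0.709734 = 33,707.8951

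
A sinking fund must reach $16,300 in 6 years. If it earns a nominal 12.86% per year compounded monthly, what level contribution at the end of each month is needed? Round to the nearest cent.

$151.32

i = 0.1286/12 = 0.0107167 per month; n = 6·12 = 72.
PMT = 16300 / ( [(1+0.0107167)^72 − 1] / 0.0107167 ) = 16300 / 107.716554 = 151.3231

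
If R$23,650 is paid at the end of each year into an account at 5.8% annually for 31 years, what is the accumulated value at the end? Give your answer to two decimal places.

R$1,933,551.00

Accumulation factor s(31|0.058) = 81.756913; FV = 23650 × 81.756913 = 1,933,551.0027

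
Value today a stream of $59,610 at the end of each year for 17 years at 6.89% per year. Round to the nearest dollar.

Annuity factor a(17|0.0689) = 9.838047; PV = 59610 × 9.838047 = 586,445.9739

$586,446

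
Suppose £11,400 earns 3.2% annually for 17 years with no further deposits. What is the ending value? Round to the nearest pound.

FV = PV·(1+i)^n = 11,400 × 1.708263 = 19,474.2036

£19,474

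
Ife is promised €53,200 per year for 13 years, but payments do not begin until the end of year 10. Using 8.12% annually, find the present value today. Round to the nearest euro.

Value one period before first payment (t=9): 53200 × [1 − (1+0.0812)^(−13)] / 0.0812 = 53200 × 7.851874 = 417,719.7086
PV₀ = 417,719.7086 / (1+0.0812)^9 = 417,719.7086 / 2.019084 = 206,885.7762

€206,886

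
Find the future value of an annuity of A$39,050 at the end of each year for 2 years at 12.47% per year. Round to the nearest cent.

A$82,969.54

FV = 39050 × [(1+0.1247)^2 − 1] / 0.1247 = 39050 × 2.124700 = 82,969.5350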